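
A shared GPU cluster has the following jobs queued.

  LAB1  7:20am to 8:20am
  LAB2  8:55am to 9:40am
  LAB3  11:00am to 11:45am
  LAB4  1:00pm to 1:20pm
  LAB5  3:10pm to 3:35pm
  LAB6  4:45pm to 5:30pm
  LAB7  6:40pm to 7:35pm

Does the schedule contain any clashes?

No

Sorted by start: LAB1, LAB2, LAB3, LAB4, LAB5, LAB6, LAB7.
LAB2 starts after LAB1 ends, so LAB1 has no further overlaps.
LAB3 starts after LAB2 ends, so LAB2 has no further overlaps.
LAB4 starts after LAB3 ends, so LAB3 has no further overlaps.
LAB5 starts after LAB4 ends, so LAB4 has no further overlaps.
LAB6 starts after LAB5 ends, so LAB5 has no further overlaps.
LAB7 starts after LAB6 ends.
Every pair is clear; the schedule has no overlaps.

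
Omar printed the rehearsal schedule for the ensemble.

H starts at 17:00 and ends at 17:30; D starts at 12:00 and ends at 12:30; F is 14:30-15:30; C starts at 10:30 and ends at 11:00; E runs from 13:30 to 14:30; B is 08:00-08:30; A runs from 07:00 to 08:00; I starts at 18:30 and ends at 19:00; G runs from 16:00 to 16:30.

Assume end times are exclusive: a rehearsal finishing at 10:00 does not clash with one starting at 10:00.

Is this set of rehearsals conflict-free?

Sorted by start: A, B, C, D, E, F, G, H, I.
B starts exactly when A ends (back-to-back, no overlap), so A has no further overlaps.
C starts after B ends, so B has no further overlaps.
D starts after C ends, so C has no further overlaps.
E starts after D ends, so D has no further overlaps.
F starts exactly when E ends (back-to-back, no overlap), so E has no further overlaps.
G starts after F ends, so F has no further overlaps.
H starts after G ends, so G has no further overlaps.
I starts after H ends.
Every pair is clear; the schedule has no overlaps.

Yes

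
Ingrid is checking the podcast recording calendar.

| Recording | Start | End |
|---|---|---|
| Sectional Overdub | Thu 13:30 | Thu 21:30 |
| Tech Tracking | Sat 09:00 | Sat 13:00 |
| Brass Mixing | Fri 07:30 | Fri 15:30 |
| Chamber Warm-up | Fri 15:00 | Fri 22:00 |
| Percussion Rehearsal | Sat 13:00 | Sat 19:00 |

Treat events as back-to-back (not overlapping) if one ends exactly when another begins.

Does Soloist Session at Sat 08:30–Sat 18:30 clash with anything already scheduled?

Yes — it overlaps Percussion Rehearsal, Tech Tracking

Sectional Overdub: ends Thu 21:30 at or before Soloist Session starts Sat 08:30 → clear.
Brass Mixing: ends Fri 15:30 at or before Soloist Session starts Sat 08:30 → clear.
Chamber Warm-up: ends Fri 22:00 at or before Soloist Session starts Sat 08:30 → clear.
Tech Tracking: starts Sat 09:00 before Soloist Session ends Sat 18:30, and ends Sat 13:00 after Soloist Session starts Sat 08:30 → overlap.
Percussion Rehearsal: starts Sat 13:00 before Soloist Session ends Sat 18:30, and ends Sat 19:00 after Soloist Session starts Sat 08:30 → overlap.
Soloist Session overlaps Percussion Rehearsal, Tech Tracking.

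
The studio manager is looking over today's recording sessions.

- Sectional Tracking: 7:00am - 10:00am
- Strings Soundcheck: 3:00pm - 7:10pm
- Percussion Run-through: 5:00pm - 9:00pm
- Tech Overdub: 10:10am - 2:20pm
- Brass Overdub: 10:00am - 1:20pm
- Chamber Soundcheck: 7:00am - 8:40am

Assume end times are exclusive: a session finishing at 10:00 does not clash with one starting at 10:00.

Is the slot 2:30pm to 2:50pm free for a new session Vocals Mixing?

Yes — the slot is free

Sectional Tracking: ends 10:00am at or before Vocals Mixing starts 2:30pm → clear.
Chamber Soundcheck: ends 8:40am at or before Vocals Mixing starts 2:30pm → clear.
Brass Overdub: ends 1:20pm at or before Vocals Mixing starts 2:30pm → clear.
Tech Overdub: ends 2:20pm at or before Vocals Mixing starts 2:30pm → clear.
Strings Soundcheck: starts 3:00pm at or after Vocals Mixing ends 2:50pm → clear.
Percussion Run-through: starts 5:00pm at or after Vocals Mixing ends 2:50pm → clear.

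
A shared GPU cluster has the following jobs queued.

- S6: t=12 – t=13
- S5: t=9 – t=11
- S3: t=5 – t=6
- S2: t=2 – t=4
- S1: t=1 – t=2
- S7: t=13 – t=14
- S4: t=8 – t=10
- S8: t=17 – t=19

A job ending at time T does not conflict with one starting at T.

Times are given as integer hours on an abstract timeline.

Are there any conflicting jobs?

Yes

Two intervals overlap when each starts before the other ends.
Sorted by start: S1, S2, S3, S4, S5, S6, S7, S8.
S2 starts exactly when S1 ends (back-to-back, no overlap), so nothing later overlaps S1 either.
S3 starts after S2 ends, so nothing later overlaps S2 either.
S4 starts after S3 ends, so nothing later overlaps S3 either.
S5 starts before S4 ends → S4 and S5 overlap.
That's a conflict, so the schedule is not conflict-free.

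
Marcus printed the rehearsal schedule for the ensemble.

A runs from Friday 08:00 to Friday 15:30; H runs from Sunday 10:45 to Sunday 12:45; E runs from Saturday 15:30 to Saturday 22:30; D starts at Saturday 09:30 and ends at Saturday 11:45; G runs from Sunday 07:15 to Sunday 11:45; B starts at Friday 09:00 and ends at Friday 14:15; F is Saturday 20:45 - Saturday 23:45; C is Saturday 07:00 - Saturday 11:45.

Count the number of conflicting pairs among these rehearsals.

4

Check each pair: they overlap iff neither finishes before the other starts.
Sorted by start: A, B, C, D, E, F, G, H.
B starts before A ends → A and B overlap.
C starts after A ends, so nothing later overlaps A either.
C starts after B ends, so nothing later overlaps B either.
D starts before C ends → C and D overlap.
E starts after C ends, so nothing later overlaps C either.
E starts after D ends, so nothing later overlaps D either.
F starts before E ends → E and F overlap.
G starts after E ends, so nothing later overlaps E either.
G starts after F ends, so nothing later overlaps F either.
H starts before G ends → G and H overlap.
Overlapping pairs: A & B, C & D, E & F, G & H — 4 in total.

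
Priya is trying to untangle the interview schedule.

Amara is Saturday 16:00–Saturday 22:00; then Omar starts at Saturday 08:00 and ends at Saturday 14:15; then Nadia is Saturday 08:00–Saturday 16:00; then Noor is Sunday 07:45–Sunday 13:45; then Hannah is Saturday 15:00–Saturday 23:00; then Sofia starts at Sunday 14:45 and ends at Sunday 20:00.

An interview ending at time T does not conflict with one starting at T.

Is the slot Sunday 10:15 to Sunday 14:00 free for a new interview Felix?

No — it overlaps Noor

Nadia: ends Saturday 16:00 at or before Felix starts Sunday 10:15 → clear.
Omar: ends Saturday 14:15 at or before Felix starts Sunday 10:15 → clear.
Hannah: ends Saturday 23:00 at or before Felix starts Sunday 10:15 → clear.
Amara: ends Saturday 22:00 at or before Felix starts Sunday 10:15 → clear.
Noor: starts Sunday 07:45 before Felix ends Sunday 14:00, and ends Sunday 13:45 after Felix starts Sunday 10:15 → overlap.
Sofia: starts Sunday 14:45 at or after Felix ends Sunday 14:00 → clear.
Felix overlaps Noor.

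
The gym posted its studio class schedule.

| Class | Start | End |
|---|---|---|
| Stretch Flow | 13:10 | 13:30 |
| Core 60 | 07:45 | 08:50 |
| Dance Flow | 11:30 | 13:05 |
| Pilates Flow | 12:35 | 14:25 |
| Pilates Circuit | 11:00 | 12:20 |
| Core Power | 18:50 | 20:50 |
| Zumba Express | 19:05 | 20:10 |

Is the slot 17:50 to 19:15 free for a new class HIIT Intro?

Core 60: ends 08:50 at or before HIIT Intro starts 17:50 → clear.
Pilates Circuit: ends 12:20 at or before HIIT Intro starts 17:50 → clear.
Dance Flow: ends 13:05 at or before HIIT Intro starts 17:50 → clear.
Pilates Flow: ends 14:25 at or before HIIT Intro starts 17:50 → clear.
Stretch Flow: ends 13:30 at or before HIIT Intro starts 17:50 → clear.
Core Power: starts 18:50 before HIIT Intro ends 19:15, and ends 20:50 after HIIT Intro starts 17:50 → overlap.
Zumba Express: starts 19:05 before HIIT Intro ends 19:15, and ends 20:10 after HIIT Intro starts 17:50 → overlap.
HIIT Intro overlaps Core Power, Zumba Express.

No — it overlaps Core Power, Zumba Express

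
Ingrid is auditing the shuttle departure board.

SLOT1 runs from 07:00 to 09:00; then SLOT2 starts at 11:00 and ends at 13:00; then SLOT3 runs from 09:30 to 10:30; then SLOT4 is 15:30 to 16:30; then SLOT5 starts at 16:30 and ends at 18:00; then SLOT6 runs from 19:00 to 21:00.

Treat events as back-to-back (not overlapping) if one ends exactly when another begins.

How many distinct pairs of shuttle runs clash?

0

Sorted by start: SLOT1, SLOT3, SLOT2, SLOT4, SLOT5, SLOT6.
SLOT3 starts after SLOT1 ends, so nothing later overlaps SLOT1 either.
SLOT2 starts after SLOT3 ends, so nothing later overlaps SLOT3 either.
SLOT4 starts after SLOT2 ends, so nothing later overlaps SLOT2 either.
SLOT5 starts exactly when SLOT4 ends (back-to-back, no overlap), so nothing later overlaps SLOT4 either.
SLOT6 starts after SLOT5 ends.
No pair overlaps.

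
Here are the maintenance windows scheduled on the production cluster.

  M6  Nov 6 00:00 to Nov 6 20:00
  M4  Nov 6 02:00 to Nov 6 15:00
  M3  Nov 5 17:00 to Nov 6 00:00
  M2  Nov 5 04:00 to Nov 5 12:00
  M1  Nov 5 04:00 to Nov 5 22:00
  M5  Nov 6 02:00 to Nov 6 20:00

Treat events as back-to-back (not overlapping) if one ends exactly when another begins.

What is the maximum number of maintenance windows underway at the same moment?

3

Sort all start/end points and keep a running count:
Nov 5 04:00 start M1 → 1
Nov 5 04:00 start M2 → 2
Nov 5 12:00 end M2 → 1
Nov 5 17:00 start M3 → 2
Nov 5 22:00 end M1 → 1
Nov 6 00:00 end M3 → 0
Nov 6 00:00 start M6 → 1
Nov 6 02:00 start M4 → 2
Nov 6 02:00 start M5 → 3
Nov 6 15:00 end M4 → 2
Nov 6 20:00 end M5 → 1
Nov 6 20:00 end M6 → 0
Peak is 3, at Nov 6 02:00 (M4, M5, M6).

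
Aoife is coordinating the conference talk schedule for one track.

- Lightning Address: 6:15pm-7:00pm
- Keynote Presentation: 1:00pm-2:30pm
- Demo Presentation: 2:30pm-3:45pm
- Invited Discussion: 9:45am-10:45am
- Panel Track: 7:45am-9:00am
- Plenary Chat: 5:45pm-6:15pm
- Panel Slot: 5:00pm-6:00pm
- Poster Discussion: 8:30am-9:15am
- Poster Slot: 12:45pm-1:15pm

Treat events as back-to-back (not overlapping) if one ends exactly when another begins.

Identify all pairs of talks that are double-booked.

Sorted by start: Panel Track, Poster Discussion, Invited Discussion, Poster Slot, Keynote Presentation, Demo Presentation, Panel Slot, Plenary Chat, Lightning Address.
Poster Discussion starts before Panel Track ends → Panel Track and Poster Discussion overlap.
Invited Discussion starts after Panel Track ends, so nothing later overlaps Panel Track either.
Invited Discussion starts after Poster Discussion ends, so nothing later overlaps Poster Discussion either.
Poster Slot starts after Invited Discussion ends, so nothing later overlaps Invited Discussion either.
Keynote Presentation starts before Poster Slot ends → Poster Slot and Keynote Presentation overlap.
Demo Presentation starts after Poster Slot ends, so nothing later overlaps Poster Slot either.
Demo Presentation starts exactly when Keynote Presentation ends (back-to-back, no overlap), so nothing later overlaps Keynote Presentation either.
Panel Slot starts after Demo Presentation ends, so nothing later overlaps Demo Presentation either.
Plenary Chat starts before Panel Slot ends → Panel Slot and Plenary Chat overlap.
Lightning Address starts after Panel Slot ends.
Lightning Address starts exactly when Plenary Chat ends (back-to-back, no overlap).

Keynote Presentation & Poster Slot, Panel Slot & Plenary Chat, Panel Track & Poster Discussion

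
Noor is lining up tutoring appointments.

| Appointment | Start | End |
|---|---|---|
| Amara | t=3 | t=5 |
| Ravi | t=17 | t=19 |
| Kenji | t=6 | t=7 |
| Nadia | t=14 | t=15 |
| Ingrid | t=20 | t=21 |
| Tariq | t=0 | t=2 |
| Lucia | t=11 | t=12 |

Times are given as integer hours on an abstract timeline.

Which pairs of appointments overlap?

Sorted by start: Tariq, Amara, Kenji, Lucia, Nadia, Ravi, Ingrid.
Amara starts after Tariq ends, so nothing later overlaps Tariq either.
Kenji starts after Amara ends, so nothing later overlaps Amara either.
Lucia starts after Kenji ends, so nothing later overlaps Kenji either.
Nadia starts after Lucia ends, so nothing later overlaps Lucia either.
Ravi starts after Nadia ends, so nothing later overlaps Nadia either.
Ingrid starts after Ravi ends.

no overlapping pairs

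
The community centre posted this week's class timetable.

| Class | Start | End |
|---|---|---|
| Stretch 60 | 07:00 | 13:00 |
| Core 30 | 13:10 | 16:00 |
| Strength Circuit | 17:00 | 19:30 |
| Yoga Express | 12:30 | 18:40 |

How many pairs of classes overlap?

Sorted by start: Stretch 60, Yoga Express, Core 30, Strength Circuit.
Yoga Express starts before Stretch 60 ends → Stretch 60 and Yoga Express overlap.
Core 30 starts after Stretch 60 ends — done with Stretch 60.
Core 30 starts before Yoga Express ends → Yoga Express and Core 30 overlap.
Strength Circuit starts before Yoga Express ends → Yoga Express and Strength Circuit overlap.
Strength Circuit starts after Core 30 ends.
Overlapping pairs: Core 30 & Yoga Express, Strength Circuit & Yoga Express, Stretch 60 & Yoga Express — 3 in total.

3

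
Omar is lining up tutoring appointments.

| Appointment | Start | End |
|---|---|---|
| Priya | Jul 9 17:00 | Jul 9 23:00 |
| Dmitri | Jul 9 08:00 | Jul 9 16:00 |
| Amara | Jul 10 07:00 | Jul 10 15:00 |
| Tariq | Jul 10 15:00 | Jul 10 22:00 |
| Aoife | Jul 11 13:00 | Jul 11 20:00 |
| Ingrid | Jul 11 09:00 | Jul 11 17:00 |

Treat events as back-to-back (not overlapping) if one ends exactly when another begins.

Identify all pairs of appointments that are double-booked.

Check each pair: they overlap iff neither finishes before the other starts.
Sorted by start: Dmitri, Priya, Amara, Tariq, Ingrid, Aoife.
Priya starts after Dmitri ends; Dmitri is clear from here.
Amara starts after Priya ends; Priya is clear from here.
Tariq starts exactly when Amara ends (back-to-back, no overlap); Amara is clear from here.
Ingrid starts after Tariq ends; Tariq is clear from here.
Aoife starts before Ingrid ends → Ingrid and Aoife overlap.

Aoife & Ingrid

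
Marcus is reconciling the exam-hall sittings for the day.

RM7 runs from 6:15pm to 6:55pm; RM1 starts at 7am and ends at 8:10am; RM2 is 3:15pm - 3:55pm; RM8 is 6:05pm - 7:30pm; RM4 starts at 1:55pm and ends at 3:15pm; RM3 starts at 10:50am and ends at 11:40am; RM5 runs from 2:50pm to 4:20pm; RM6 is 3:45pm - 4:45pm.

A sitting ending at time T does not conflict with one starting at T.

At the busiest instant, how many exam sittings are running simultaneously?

3

Walk through starts and ends in time order (an end at T is processed before a start at T):
7am start RM1 → 1
8:10am end RM1 → 0
10:50am start RM3 → 1
11:40am end RM3 → 0
1:55pm start RM4 → 1
2:50pm start RM5 → 2
3:15pm end RM4 → 1
3:15pm start RM2 → 2
3:45pm start RM6 → 3
3:55pm end RM2 → 2
4:20pm end RM5 → 1
4:45pm end RM6 → 0
6:05pm start RM8 → 1
6:15pm start RM7 → 2
6:55pm end RM7 → 1
7:30pm end RM8 → 0
Peak is 3, at 3:45pm (RM2, RM5, RM6).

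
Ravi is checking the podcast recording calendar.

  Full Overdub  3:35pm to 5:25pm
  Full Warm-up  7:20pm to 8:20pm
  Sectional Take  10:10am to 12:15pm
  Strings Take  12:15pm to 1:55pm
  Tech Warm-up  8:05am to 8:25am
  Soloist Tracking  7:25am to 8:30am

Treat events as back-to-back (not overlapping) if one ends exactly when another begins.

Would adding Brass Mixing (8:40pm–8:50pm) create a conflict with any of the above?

Soloist Tracking: ends 8:30am at or before Brass Mixing starts 8:40pm → clear.
Tech Warm-up: ends 8:25am at or before Brass Mixing starts 8:40pm → clear.
Sectional Take: ends 12:15pm at or before Brass Mixing starts 8:40pm → clear.
Strings Take: ends 1:55pm at or before Brass Mixing starts 8:40pm → clear.
Full Overdub: ends 5:25pm at or before Brass Mixing starts 8:40pm → clear.
Full Warm-up: ends 8:20pm at or before Brass Mixing starts 8:40pm → clear.

No — it doesn't clash with anything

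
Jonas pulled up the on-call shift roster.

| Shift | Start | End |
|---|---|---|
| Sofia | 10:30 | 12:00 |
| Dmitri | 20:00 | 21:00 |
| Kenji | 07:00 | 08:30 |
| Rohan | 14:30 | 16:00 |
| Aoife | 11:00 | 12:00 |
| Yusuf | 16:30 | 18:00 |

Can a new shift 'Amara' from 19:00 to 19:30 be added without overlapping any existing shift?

Yes — the slot is free

Kenji: ends 08:30 at or before Amara starts 19:00 → clear.
Sofia: ends 12:00 at or before Amara starts 19:00 → clear.
Aoife: ends 12:00 at or before Amara starts 19:00 → clear.
Rohan: ends 16:00 at or before Amara starts 19:00 → clear.
Yusuf: ends 18:00 at or before Amara starts 19:00 → clear.
Dmitri: starts 20:00 at or after Amara ends 19:30 → clear.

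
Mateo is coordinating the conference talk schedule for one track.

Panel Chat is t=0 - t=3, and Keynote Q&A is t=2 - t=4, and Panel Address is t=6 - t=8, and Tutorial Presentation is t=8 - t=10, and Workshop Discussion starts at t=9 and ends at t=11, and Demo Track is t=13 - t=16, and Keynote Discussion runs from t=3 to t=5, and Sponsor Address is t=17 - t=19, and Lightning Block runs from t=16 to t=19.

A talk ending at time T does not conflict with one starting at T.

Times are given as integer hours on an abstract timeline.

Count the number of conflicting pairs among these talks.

4

Sorted by start: Panel Chat, Keynote Q&A, Keynote Discussion, Panel Address, Tutorial Presentation, Workshop Discussion, Demo Track, Lightning Block, Sponsor Address.
Keynote Q&A starts before Panel Chat ends → Panel Chat and Keynote Q&A overlap.
Keynote Discussion starts exactly when Panel Chat ends (back-to-back, no overlap); Panel Chat is clear from here.
Keynote Discussion starts before Keynote Q&A ends → Keynote Q&A and Keynote Discussion overlap.
Panel Address starts after Keynote Q&A ends; Keynote Q&A is clear from here.
Panel Address starts after Keynote Discussion ends; Keynote Discussion is clear from here.
Tutorial Presentation starts exactly when Panel Address ends (back-to-back, no overlap); Panel Address is clear from here.
Workshop Discussion starts before Tutorial Presentation ends → Tutorial Presentation and Workshop Discussion overlap.
Demo Track starts after Tutorial Presentation ends; Tutorial Presentation is clear from here.
Demo Track starts after Workshop Discussion ends; Workshop Discussion is clear from here.
Lightning Block starts exactly when Demo Track ends (back-to-back, no overlap); Demo Track is clear from here.
Sponsor Address starts before Lightning Block ends → Lightning Block and Sponsor Address overlap.
Overlapping pairs: Keynote Discussion & Keynote Q&A, Keynote Q&A & Panel Chat, Lightning Block & Sponsor Address, Tutorial Presentation & Workshop Discussion — 4 in total.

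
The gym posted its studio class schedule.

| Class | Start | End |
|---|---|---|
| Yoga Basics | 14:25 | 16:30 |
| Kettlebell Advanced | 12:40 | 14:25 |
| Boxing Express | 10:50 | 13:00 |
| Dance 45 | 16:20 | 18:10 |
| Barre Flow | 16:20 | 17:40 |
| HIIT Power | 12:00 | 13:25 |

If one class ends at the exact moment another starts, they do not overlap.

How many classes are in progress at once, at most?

3

Walk through starts and ends in time order (an end at T is processed before a start at T):
10:50 start Boxing Express → 1
12:00 start HIIT Power → 2
12:40 start Kettlebell Advanced → 3
13:00 end Boxing Express → 2
13:25 end HIIT Power → 1
14:25 end Kettlebell Advanced → 0
14:25 start Yoga Basics → 1
16:20 start Barre Flow → 2
16:20 start Dance 45 → 3
16:30 end Yoga Basics → 2
17:40 end Barre Flow → 1
18:10 end Dance 45 → 0
Peak is 3, at 12:40 (Boxing Express, HIIT Power, Kettlebell Advanced).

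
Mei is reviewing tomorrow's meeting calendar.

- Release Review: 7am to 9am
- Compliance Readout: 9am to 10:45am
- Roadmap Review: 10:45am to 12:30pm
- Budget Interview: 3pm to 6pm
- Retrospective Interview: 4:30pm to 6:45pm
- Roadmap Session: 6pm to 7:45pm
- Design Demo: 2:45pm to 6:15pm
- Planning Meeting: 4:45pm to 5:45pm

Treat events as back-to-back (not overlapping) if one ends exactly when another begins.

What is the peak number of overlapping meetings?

Sort all start/end points and keep a running count:
7am start Release Review → 1
9am end Release Review → 0
9am start Compliance Readout → 1
10:45am end Compliance Readout → 0
10:45am start Roadmap Review → 1
12:30pm end Roadmap Review → 0
2:45pm start Design Demo → 1
3pm start Budget Interview → 2
4:30pm start Retrospective Interview → 3
4:45pm start Planning Meeting → 4
5:45pm end Planning Meeting → 3
6pm end Budget Interview → 2
6pm start Roadmap Session → 3
6:15pm end Design Demo → 2
6:45pm end Retrospective Interview → 1
7:45pm end Roadmap Session → 0
Peak is 4, at 4:45pm (Budget Interview, Design Demo, Planning Meeting, Retrospective Interview).

4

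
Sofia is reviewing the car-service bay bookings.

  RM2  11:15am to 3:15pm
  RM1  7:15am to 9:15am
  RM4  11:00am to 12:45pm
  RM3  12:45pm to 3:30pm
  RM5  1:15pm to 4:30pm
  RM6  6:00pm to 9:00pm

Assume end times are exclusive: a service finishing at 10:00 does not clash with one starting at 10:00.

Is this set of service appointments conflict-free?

No

Check each pair: they overlap iff neither finishes before the other starts.
Sorted by start: RM1, RM4, RM2, RM3, RM5, RM6.
RM4 starts after RM1 ends; RM1 is clear from here.
RM2 starts before RM4 ends → RM4 and RM2 overlap.
That's a conflict, so the schedule is not conflict-free.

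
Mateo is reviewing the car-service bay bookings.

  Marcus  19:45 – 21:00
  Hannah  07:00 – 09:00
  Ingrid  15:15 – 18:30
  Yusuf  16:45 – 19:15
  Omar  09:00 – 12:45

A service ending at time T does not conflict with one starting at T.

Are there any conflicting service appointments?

Check each pair: they overlap iff neither finishes before the other starts.
Sorted by start: Hannah, Omar, Ingrid, Yusuf, Marcus.
Omar starts exactly when Hannah ends (back-to-back, no overlap), so Hannah has no further overlaps.
Ingrid starts after Omar ends, so Omar has no further overlaps.
Yusuf starts before Ingrid ends → Ingrid and Yusuf overlap.
That's a conflict, so the schedule is not conflict-free.

Yes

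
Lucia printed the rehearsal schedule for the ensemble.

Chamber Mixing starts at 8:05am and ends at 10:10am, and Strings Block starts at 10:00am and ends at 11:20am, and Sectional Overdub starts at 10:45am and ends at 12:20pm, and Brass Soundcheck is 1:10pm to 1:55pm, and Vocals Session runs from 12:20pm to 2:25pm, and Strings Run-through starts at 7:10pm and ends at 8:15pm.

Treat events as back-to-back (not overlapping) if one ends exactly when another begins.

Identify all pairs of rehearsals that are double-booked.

Check each pair: they overlap iff neither finishes before the other starts.
Sorted by start: Chamber Mixing, Strings Block, Sectional Overdub, Vocals Session, Brass Soundcheck, Strings Run-through.
Strings Block starts before Chamber Mixing ends → Chamber Mixing and Strings Block overlap.
Sectional Overdub starts after Chamber Mixing ends, so Chamber Mixing has no further overlaps.
Sectional Overdub starts before Strings Block ends → Strings Block and Sectional Overdub overlap.
Vocals Session starts after Strings Block ends, so Strings Block has no further overlaps.
Vocals Session starts exactly when Sectional Overdub ends (back-to-back, no overlap), so Sectional Overdub has no further overlaps.
Brass Soundcheck starts before Vocals Session ends → Vocals Session and Brass Soundcheck overlap.
Strings Run-through starts after Vocals Session ends.
Strings Run-through starts after Brass Soundcheck ends.

Brass Soundcheck & Vocals Session, Chamber Mixing & Strings Block, Sectional Overdub & Strings Block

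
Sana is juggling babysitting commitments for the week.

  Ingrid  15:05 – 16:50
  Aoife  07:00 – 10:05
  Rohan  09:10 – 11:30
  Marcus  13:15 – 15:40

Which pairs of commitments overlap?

Sorted by start: Aoife, Rohan, Marcus, Ingrid.
Rohan starts before Aoife ends → Aoife and Rohan overlap.
Marcus starts after Aoife ends, so nothing later overlaps Aoife either.
Marcus starts after Rohan ends, so nothing later overlaps Rohan either.
Ingrid starts before Marcus ends → Marcus and Ingrid overlap.

Aoife & Rohan, Ingrid & Marcus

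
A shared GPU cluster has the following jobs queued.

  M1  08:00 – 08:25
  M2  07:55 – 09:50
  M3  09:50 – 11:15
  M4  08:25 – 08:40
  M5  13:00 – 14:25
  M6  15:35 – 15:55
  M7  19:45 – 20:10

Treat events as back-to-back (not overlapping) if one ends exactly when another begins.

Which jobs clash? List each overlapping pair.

Sorted by start: M2, M1, M4, M3, M5, M6, M7.
M1 starts before M2 ends → M2 and M1 overlap.
M4 starts before M2 ends → M2 and M4 overlap.
M3 starts exactly when M2 ends (back-to-back, no overlap), so nothing later overlaps M2 either.
M4 starts exactly when M1 ends (back-to-back, no overlap), so nothing later overlaps M1 either.
M3 starts after M4 ends, so nothing later overlaps M4 either.
M5 starts after M3 ends, so nothing later overlaps M3 either.
M6 starts after M5 ends, so nothing later overlaps M5 either.
M7 starts after M6 ends.

M1 & M2, M2 & M4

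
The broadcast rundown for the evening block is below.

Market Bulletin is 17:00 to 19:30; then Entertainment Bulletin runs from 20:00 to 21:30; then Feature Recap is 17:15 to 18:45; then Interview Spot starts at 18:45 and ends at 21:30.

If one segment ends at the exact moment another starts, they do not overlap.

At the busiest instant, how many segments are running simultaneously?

2

Walk through starts and ends in time order (an end at T is processed before a start at T):
17:00 start Market Bulletin → 1
17:15 start Feature Recap → 2
18:45 end Feature Recap → 1
18:45 start Interview Spot → 2
19:30 end Market Bulletin → 1
20:00 start Entertainment Bulletin → 2
21:30 end Entertainment Bulletin → 1
21:30 end Interview Spot → 0
Peak is 2, at 17:15 (Feature Recap, Market Bulletin).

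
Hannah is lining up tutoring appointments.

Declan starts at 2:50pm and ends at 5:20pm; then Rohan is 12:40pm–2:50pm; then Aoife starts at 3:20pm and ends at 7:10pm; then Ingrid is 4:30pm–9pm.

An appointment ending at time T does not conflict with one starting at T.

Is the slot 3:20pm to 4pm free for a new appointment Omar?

Rohan: ends 2:50pm at or before Omar starts 3:20pm → clear.
Declan: starts 2:50pm before Omar ends 4pm, and ends 5:20pm after Omar starts 3:20pm → overlap.
Aoife: starts 3:20pm before Omar ends 4pm, and ends 7:10pm after Omar starts 3:20pm → overlap.
Ingrid: starts 4:30pm at or after Omar ends 4pm → clear.
Omar overlaps Declan, Aoife.

No — it overlaps Aoife, Declan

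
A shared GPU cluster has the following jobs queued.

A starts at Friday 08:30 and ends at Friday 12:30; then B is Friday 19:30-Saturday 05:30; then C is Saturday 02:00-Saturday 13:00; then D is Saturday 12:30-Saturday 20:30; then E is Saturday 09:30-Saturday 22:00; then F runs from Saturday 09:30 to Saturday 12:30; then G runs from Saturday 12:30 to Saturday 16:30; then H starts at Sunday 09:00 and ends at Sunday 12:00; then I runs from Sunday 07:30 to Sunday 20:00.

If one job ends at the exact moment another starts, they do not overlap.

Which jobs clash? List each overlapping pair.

Sorted by start: A, B, C, E, F, D, G, I, H.
B starts after A ends; A is clear from here.
C starts before B ends → B and C overlap.
E starts after B ends; B is clear from here.
E starts before C ends → C and E overlap.
F starts before C ends → C and F overlap.
D starts before C ends → C and D overlap.
G starts before C ends → C and G overlap.
I starts after C ends; C is clear from here.
F starts before E ends → E and F overlap.
D starts before E ends → E and D overlap.
G starts before E ends → E and G overlap.
I starts after E ends; E is clear from here.
D starts exactly when F ends (back-to-back, no overlap); F is clear from here.
G starts before D ends → D and G overlap.
I starts after D ends; D is clear from here.
I starts after G ends; G is clear from here.
H starts before I ends → I and H overlap.

B & C, C & D, C & E, C & F, C & G, D & E, D & G, E & F, E & G, H & I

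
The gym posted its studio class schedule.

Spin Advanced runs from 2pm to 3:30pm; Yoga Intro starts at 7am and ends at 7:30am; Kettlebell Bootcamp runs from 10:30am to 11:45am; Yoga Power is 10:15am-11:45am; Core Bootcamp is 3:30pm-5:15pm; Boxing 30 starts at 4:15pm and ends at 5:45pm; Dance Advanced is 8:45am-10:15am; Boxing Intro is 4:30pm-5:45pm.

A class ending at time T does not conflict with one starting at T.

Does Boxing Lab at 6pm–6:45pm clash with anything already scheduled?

No — it doesn't clash with anything

Yoga Intro: ends 7:30am at or before Boxing Lab starts 6pm → clear.
Dance Advanced: ends 10:15am at or before Boxing Lab starts 6pm → clear.
Yoga Power: ends 11:45am at or before Boxing Lab starts 6pm → clear.
Kettlebell Bootcamp: ends 11:45am at or before Boxing Lab starts 6pm → clear.
Spin Advanced: ends 3:30pm at or before Boxing Lab starts 6pm → clear.
Core Bootcamp: ends 5:15pm at or before Boxing Lab starts 6pm → clear.
Boxing 30: ends 5:45pm at or before Boxing Lab starts 6pm → clear.
Boxing Intro: ends 5:45pm at or before Boxing Lab starts 6pm → clear.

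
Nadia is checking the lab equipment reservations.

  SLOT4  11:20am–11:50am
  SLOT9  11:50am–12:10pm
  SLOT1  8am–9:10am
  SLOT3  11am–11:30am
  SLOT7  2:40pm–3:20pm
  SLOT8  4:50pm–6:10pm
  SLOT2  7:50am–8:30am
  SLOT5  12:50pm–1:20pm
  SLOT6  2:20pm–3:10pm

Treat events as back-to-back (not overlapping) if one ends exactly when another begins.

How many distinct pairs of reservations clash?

3

Sorted by start: SLOT2, SLOT1, SLOT3, SLOT4, SLOT9, SLOT5, SLOT6, SLOT7, SLOT8.
SLOT1 starts before SLOT2 ends → SLOT2 and SLOT1 overlap.
SLOT3 starts after SLOT2 ends, so SLOT2 has no further overlaps.
SLOT3 starts after SLOT1 ends, so SLOT1 has no further overlaps.
SLOT4 starts before SLOT3 ends → SLOT3 and SLOT4 overlap.
SLOT9 starts after SLOT3 ends, so SLOT3 has no further overlaps.
SLOT9 starts exactly when SLOT4 ends (back-to-back, no overlap), so SLOT4 has no further overlaps.
SLOT5 starts after SLOT9 ends, so SLOT9 has no further overlaps.
SLOT6 starts after SLOT5 ends, so SLOT5 has no further overlaps.
SLOT7 starts before SLOT6 ends → SLOT6 and SLOT7 overlap.
SLOT8 starts after SLOT6 ends.
SLOT8 starts after SLOT7 ends.
Overlapping pairs: SLOT1 & SLOT2, SLOT3 & SLOT4, SLOT6 & SLOT7 — 3 in total.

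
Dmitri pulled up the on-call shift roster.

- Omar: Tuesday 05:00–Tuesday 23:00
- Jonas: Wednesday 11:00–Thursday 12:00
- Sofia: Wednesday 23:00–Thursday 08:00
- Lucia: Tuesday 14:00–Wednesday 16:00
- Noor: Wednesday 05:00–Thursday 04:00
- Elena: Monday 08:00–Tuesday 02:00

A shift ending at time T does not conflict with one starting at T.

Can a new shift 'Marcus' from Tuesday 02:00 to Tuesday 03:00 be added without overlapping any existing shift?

Elena: ends Tuesday 02:00 at or before Marcus starts Tuesday 02:00 → clear.
Omar: starts Tuesday 05:00 at or after Marcus ends Tuesday 03:00 → clear.
Lucia: starts Tuesday 14:00 at or after Marcus ends Tuesday 03:00 → clear.
Noor: starts Wednesday 05:00 at or after Marcus ends Tuesday 03:00 → clear.
Jonas: starts Wednesday 11:00 at or after Marcus ends Tuesday 03:00 → clear.
Sofia: starts Wednesday 23:00 at or after Marcus ends Tuesday 03:00 → clear.

Yes — the slot is free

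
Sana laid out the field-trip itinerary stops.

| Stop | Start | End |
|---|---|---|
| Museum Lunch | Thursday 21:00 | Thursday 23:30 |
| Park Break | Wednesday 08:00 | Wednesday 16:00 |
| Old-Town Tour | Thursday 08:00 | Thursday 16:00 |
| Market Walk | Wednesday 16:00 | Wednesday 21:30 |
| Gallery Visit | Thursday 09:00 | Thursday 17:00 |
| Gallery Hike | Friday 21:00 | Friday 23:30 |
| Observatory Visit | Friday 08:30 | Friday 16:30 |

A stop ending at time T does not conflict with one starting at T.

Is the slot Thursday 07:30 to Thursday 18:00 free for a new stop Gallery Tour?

No — it overlaps Gallery Visit, Old-Town Tour

Park Break: ends Wednesday 16:00 at or before Gallery Tour starts Thursday 07:30 → clear.
Market Walk: ends Wednesday 21:30 at or before Gallery Tour starts Thursday 07:30 → clear.
Old-Town Tour: starts Thursday 08:00 before Gallery Tour ends Thursday 18:00, and ends Thursday 16:00 after Gallery Tour starts Thursday 07:30 → overlap.
Gallery Visit: starts Thursday 09:00 before Gallery Tour ends Thursday 18:00, and ends Thursday 17:00 after Gallery Tour starts Thursday 07:30 → overlap.
Museum Lunch: starts Thursday 21:00 at or after Gallery Tour ends Thursday 18:00 → clear.
Observatory Visit: starts Friday 08:30 at or after Gallery Tour ends Thursday 18:00 → clear.
Gallery Hike: starts Friday 21:00 at or after Gallery Tour ends Thursday 18:00 → clear.
Gallery Tour overlaps Gallery Visit, Old-Town Tour.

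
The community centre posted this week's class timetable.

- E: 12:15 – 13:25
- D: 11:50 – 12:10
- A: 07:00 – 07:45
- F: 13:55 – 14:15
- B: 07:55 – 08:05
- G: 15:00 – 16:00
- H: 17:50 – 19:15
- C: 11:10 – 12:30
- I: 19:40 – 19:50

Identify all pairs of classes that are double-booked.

Two intervals overlap when each starts before the other ends.
Sorted by start: A, B, C, D, E, F, G, H, I.
B starts after A ends — done with A.
C starts after B ends — done with B.
D starts before C ends → C and D overlap.
E starts before C ends → C and E overlap.
F starts after C ends — done with C.
E starts after D ends — done with D.
F starts after E ends — done with E.
G starts after F ends — done with F.
H starts after G ends — done with G.
I starts after H ends.

C & D, C & E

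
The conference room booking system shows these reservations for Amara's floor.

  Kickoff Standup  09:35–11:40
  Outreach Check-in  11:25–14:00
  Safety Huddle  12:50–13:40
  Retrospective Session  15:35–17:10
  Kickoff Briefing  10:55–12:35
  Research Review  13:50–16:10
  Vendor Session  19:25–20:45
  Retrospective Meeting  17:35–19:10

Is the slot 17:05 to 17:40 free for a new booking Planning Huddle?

Kickoff Standup: ends 11:40 at or before Planning Huddle starts 17:05 → clear.
Kickoff Briefing: ends 12:35 at or before Planning Huddle starts 17:05 → clear.
Outreach Check-in: ends 14:00 at or before Planning Huddle starts 17:05 → clear.
Safety Huddle: ends 13:40 at or before Planning Huddle starts 17:05 → clear.
Research Review: ends 16:10 at or before Planning Huddle starts 17:05 → clear.
Retrospective Session: starts 15:35 before Planning Huddle ends 17:40, and ends 17:10 after Planning Huddle starts 17:05 → overlap.
Retrospective Meeting: starts 17:35 before Planning Huddle ends 17:40, and ends 19:10 after Planning Huddle starts 17:05 → overlap.
Vendor Session: starts 19:25 at or after Planning Huddle ends 17:40 → clear.
Planning Huddle overlaps Retrospective Session, Retrospective Meeting.

No — it overlaps Retrospective Meeting, Retrospective Session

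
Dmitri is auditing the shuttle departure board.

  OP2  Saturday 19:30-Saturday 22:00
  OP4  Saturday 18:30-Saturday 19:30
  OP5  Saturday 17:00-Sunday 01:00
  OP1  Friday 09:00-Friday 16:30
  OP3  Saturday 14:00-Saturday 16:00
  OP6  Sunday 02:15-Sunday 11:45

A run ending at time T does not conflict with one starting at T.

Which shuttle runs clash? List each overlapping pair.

Sorted by start: OP1, OP3, OP5, OP4, OP2, OP6.
OP3 starts after OP1 ends, so OP1 has no further overlaps.
OP5 starts after OP3 ends, so OP3 has no further overlaps.
OP4 starts before OP5 ends → OP5 and OP4 overlap.
OP2 starts before OP5 ends → OP5 and OP2 overlap.
OP6 starts after OP5 ends.
OP2 starts exactly when OP4 ends (back-to-back, no overlap), so OP4 has no further overlaps.
OP6 starts after OP2 ends.

OP2 & OP5, OP4 & OP5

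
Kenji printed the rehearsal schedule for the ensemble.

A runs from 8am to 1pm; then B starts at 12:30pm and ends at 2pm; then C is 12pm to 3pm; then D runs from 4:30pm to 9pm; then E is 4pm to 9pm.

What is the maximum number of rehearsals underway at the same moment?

Sort all start/end points and keep a running count:
8am start A → 1
12pm start C → 2
12:30pm start B → 3
1pm end A → 2
2pm end B → 1
3pm end C → 0
4pm start E → 1
4:30pm start D → 2
9pm end D → 1
9pm end E → 0
Peak is 3, at 12:30pm (A, B, C).

3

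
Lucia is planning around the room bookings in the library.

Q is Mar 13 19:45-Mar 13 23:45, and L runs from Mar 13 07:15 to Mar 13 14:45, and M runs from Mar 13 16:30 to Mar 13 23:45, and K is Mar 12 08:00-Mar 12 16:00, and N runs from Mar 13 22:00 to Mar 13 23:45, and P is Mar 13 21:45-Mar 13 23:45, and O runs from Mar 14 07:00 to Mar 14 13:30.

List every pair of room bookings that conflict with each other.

Sorted by start: K, L, M, Q, P, N, O.
L starts after K ends; K is clear from here.
M starts after L ends; L is clear from here.
Q starts before M ends → M and Q overlap.
P starts before M ends → M and P overlap.
N starts before M ends → M and N overlap.
O starts after M ends.
P starts before Q ends → Q and P overlap.
N starts before Q ends → Q and N overlap.
O starts after Q ends.
N starts before P ends → P and N overlap.
O starts after P ends.
O starts after N ends.

M & N, M & P, M & Q, N & P, N & Q, P & Q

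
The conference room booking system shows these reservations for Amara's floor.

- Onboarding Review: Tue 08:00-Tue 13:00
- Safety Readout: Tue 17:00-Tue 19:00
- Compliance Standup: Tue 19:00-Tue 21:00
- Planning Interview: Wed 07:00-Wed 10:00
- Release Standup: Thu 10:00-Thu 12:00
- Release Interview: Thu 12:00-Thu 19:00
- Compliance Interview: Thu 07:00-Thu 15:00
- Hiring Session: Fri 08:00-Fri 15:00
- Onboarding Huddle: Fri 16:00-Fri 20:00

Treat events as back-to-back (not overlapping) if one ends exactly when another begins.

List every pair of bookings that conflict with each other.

Sorted by start: Onboarding Review, Safety Readout, Compliance Standup, Planning Interview, Compliance Interview, Release Standup, Release Interview, Hiring Session, Onboarding Huddle.
Safety Readout starts after Onboarding Review ends, so Onboarding Review has no further overlaps.
Compliance Standup starts exactly when Safety Readout ends (back-to-back, no overlap), so Safety Readout has no further overlaps.
Planning Interview starts after Compliance Standup ends, so Compliance Standup has no further overlaps.
Compliance Interview starts after Planning Interview ends, so Planning Interview has no further overlaps.
Release Standup starts before Compliance Interview ends → Compliance Interview and Release Standup overlap.
Release Interview starts before Compliance Interview ends → Compliance Interview and Release Interview overlap.
Hiring Session starts after Compliance Interview ends, so Compliance Interview has no further overlaps.
Release Interview starts exactly when Release Standup ends (back-to-back, no overlap), so Release Standup has no further overlaps.
Hiring Session starts after Release Interview ends, so Release Interview has no further overlaps.
Onboarding Huddle starts after Hiring Session ends.

Compliance Interview & Release Interview, Compliance Interview & Release Standup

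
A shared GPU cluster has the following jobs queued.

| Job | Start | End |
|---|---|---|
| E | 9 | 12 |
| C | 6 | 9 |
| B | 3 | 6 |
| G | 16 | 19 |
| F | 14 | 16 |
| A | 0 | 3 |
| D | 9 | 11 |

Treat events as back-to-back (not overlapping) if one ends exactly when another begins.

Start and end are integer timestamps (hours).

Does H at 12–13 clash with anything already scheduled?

No — it doesn't clash with anything

A: ends 3 at or before H starts 12 → clear.
B: ends 6 at or before H starts 12 → clear.
C: ends 9 at or before H starts 12 → clear.
D: ends 11 at or before H starts 12 → clear.
E: ends 12 at or before H starts 12 → clear.
F: starts 14 at or after H ends 13 → clear.
G: starts 16 at or after H ends 13 → clear.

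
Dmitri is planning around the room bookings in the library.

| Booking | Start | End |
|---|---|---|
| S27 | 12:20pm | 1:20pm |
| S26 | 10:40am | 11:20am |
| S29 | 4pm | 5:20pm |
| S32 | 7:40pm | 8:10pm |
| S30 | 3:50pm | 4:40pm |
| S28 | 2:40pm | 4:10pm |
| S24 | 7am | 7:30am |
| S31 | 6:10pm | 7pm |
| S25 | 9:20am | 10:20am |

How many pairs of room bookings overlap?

Sorted by start: S24, S25, S26, S27, S28, S30, S29, S31, S32.
S25 starts after S24 ends — done with S24.
S26 starts after S25 ends — done with S25.
S27 starts after S26 ends — done with S26.
S28 starts after S27 ends — done with S27.
S30 starts before S28 ends → S28 and S30 overlap.
S29 starts before S28 ends → S28 and S29 overlap.
S31 starts after S28 ends — done with S28.
S29 starts before S30 ends → S30 and S29 overlap.
S31 starts after S30 ends — done with S30.
S31 starts after S29 ends — done with S29.
S32 starts after S31 ends.
Overlapping pairs: S28 & S29, S28 & S30, S29 & S30 — 3 in total.

3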